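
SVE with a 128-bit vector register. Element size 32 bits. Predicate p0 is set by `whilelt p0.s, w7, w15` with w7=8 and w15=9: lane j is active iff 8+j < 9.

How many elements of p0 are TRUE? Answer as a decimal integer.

vl = 1

register lanes = 128/32 = 4
active while 8+j < 9, i.e. j ∈ [0,1) capped at 4 ⇒ 1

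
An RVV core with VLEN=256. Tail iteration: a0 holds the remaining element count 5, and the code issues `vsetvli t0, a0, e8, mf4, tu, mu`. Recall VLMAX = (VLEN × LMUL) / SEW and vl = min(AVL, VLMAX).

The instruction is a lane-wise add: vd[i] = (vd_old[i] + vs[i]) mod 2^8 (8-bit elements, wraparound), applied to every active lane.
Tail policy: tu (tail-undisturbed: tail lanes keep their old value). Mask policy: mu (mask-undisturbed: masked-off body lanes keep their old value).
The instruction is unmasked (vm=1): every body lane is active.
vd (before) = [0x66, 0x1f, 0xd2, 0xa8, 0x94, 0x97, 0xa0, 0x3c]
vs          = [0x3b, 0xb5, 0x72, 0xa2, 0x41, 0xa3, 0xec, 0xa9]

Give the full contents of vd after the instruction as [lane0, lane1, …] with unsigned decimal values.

VLMAX = (256 × 1/4) / 8 = 8 lanes
vl ← min(5, 8) = 5
  i=0: add(0x66,0x3b) → 161
  i=1: add(0x1f,0xb5) → 212
  i=2: add(0xd2,0x72) → 68
  i=3: add(0xa8,0xa2) → 74
  i=4: add(0x94,0x41) → 213
  i=5: tail/keep → 151
  i=6: tail/keep → 160
  i=7: tail/keep → 60

vd = [161, 212, 68, 74, 213, 151, 160, 60]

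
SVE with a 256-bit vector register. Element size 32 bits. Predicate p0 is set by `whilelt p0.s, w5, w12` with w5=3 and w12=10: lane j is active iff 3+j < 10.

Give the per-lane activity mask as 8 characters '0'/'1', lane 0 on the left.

register lanes = 256/32 = 8
whilelt: lane j active iff 3+j < 10 → j < 7 → 7 active
bits (lane 0 leftmost): 11111110

predicate = 11111110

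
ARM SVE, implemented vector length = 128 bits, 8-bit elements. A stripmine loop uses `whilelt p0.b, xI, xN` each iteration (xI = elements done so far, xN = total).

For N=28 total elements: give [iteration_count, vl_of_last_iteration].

register lanes = 128/8 = 16
N=28: ⌈28/16⌉ = 2 iters; last vl = 28 − 1×16 = 12

[iterations, last_vl] = [2, 12]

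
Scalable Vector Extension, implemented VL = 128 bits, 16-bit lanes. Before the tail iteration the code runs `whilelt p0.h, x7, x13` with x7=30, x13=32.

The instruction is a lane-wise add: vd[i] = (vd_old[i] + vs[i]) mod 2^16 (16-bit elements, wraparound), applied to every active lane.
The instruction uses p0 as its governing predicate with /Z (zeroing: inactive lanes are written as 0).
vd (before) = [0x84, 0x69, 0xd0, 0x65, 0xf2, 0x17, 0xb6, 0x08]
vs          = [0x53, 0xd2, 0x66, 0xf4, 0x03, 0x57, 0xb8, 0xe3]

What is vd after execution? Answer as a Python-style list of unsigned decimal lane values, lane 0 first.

vd = [215, 315, 0, 0, 0, 0, 0, 0]

lane count: 128 div 16 = 8
whilelt: lane j active iff 30+j < 32 → j < 2 → 2 active
[0] add(0x84,0x53) = 0xd7
[1] add(0x69,0xd2) = 0x13b
[2] tail/zero = 0x00
[3] tail/zero = 0x00
[4] tail/zero = 0x00
[5] tail/zero = 0x00
[6] tail/zero = 0x00
[7] tail/zero = 0x00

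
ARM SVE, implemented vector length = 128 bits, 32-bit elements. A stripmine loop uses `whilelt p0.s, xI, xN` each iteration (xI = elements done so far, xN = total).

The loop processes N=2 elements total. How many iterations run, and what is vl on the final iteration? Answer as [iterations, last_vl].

register lanes = 128/32 = 4
iterations = ceil(2/4) = 1; final-pass vl = 2

[iterations, last_vl] = [1, 2]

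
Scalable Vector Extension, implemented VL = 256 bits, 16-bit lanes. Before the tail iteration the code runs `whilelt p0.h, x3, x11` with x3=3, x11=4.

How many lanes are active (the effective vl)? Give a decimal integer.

256-bit reg / 16-bit elem → 16 lanes
active while 3+j < 4, i.e. j ∈ [0,1) capped at 16 ⇒ 1

vl = 1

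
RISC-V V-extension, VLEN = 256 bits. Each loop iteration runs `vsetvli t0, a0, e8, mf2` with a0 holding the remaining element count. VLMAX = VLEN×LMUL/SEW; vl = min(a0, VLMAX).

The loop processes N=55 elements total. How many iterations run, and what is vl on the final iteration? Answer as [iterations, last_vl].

VLMAX = VLEN×LMUL/SEW = 256×1/2/8 = 16
N=55: ⌈55/16⌉ = 4 iters; last vl = 55 − 3×16 = 7

[iterations, last_vl] = [4, 7]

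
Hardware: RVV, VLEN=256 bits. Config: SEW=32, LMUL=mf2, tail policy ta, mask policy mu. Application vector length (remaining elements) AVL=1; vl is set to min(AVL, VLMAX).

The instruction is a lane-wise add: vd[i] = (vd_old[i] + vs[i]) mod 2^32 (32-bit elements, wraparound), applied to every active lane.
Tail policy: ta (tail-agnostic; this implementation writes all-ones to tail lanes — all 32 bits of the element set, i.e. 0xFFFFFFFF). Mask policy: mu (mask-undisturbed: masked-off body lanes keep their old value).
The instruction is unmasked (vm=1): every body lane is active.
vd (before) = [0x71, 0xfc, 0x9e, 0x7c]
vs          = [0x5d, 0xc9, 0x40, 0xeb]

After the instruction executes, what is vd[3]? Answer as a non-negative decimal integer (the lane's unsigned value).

vd[3] = 4294967295

lanes per group: 256·1/2/32 = 4
vl ← min(1, 4) = 1
lane  0: add(0x71,0x5d) ⇒ 0xce
lane  1: tail/ones ⇒ 0xffffffff
lane  2: tail/ones ⇒ 0xffffffff
lane  3: tail/ones ⇒ 0xffffffff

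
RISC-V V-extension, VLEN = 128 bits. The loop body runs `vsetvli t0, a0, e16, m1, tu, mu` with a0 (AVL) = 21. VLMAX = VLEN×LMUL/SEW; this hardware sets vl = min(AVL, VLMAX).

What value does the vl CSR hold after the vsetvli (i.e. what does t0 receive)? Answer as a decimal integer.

VLMAX = VLEN×LMUL/SEW = 128×1/16 = 8
AVL=21 > VLMAX=8, so vl = 8

vl = 8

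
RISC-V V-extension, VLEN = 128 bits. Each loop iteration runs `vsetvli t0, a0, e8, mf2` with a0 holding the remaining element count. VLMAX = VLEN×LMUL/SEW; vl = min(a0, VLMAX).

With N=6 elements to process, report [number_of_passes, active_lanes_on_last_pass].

[iterations, last_vl] = [1, 6]

lanes per group: 128·1/2/8 = 8
N=6: ⌈6/8⌉ = 1 iters; last vl = 6 − 0×8 = 6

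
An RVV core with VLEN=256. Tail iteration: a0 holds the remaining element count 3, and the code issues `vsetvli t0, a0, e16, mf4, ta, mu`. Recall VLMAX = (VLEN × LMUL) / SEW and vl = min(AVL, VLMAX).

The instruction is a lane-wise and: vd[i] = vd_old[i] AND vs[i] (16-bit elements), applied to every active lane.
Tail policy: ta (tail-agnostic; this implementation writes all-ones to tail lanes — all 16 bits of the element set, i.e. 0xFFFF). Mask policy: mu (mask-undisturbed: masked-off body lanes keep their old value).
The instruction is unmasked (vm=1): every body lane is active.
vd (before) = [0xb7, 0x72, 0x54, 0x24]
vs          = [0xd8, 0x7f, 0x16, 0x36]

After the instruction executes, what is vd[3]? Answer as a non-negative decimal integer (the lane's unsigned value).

vd[3] = 65535

VLMAX = (256 × 1/4) / 16 = 4 lanes
AVL=3 ≤ VLMAX=4, so vl = 3
vd[0] and(0xb7,0xd8) -> 0x90
vd[1] and(0x72,0x7f) -> 0x72
vd[2] and(0x54,0x16) -> 0x14
vd[3] tail/ones -> 0xffff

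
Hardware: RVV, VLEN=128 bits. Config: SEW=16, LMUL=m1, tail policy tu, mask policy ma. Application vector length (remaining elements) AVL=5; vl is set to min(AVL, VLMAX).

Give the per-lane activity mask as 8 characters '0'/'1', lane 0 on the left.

predicate = 11111000

VLMAX = VLEN×LMUL/SEW = 128×1/16 = 8
vl = min(AVL, VLMAX) = min(5, 8) = 5
bits (lane 0 leftmost): 11111000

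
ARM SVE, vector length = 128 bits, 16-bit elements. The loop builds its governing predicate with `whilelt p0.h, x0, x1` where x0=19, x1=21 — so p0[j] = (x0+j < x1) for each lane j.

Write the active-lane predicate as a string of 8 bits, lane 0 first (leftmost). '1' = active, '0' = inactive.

lane count: 128 div 16 = 8
p0[j] = (19+j < 21); true for j=0..1 → 2 lanes set
bits (lane 0 leftmost): 11000000

predicate = 11000000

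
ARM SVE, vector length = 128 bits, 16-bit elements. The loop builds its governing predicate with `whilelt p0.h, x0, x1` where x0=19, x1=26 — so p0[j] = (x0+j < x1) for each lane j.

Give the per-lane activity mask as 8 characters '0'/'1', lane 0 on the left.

predicate = 11111110

128-bit reg / 16-bit elem → 8 lanes
p0[j] = (19+j < 26); true for j=0..6 → 7 lanes set
bits (lane 0 leftmost): 11111110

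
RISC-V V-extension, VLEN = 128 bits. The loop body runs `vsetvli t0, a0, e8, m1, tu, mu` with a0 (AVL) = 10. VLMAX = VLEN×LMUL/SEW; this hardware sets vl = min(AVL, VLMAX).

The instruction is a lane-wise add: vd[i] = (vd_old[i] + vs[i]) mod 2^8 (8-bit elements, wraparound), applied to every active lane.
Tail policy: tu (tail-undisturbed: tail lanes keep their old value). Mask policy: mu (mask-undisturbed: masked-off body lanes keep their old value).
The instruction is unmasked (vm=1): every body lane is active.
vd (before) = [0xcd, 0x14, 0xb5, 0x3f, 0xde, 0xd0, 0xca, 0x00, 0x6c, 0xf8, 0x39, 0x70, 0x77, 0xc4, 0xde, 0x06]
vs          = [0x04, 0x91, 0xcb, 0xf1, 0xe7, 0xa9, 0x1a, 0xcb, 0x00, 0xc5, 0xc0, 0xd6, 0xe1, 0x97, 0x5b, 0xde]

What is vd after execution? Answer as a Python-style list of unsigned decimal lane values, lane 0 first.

vd = [209, 165, 128, 48, 197, 121, 228, 203, 108, 189, 57, 112, 119, 196, 222, 6]

lanes per group: 128·1/8 = 16
vl = min(AVL, VLMAX) = min(10, 16) = 10
  i=0: add(0xcd,0x04) → 209
  i=1: add(0x14,0x91) → 165
  i=2: add(0xb5,0xcb) → 128
  i=3: add(0x3f,0xf1) → 48
  i=4: add(0xde,0xe7) → 197
  i=5: add(0xd0,0xa9) → 121
  i=6: add(0xca,0x1a) → 228
  i=7: add(0x00,0xcb) → 203
  i=8: add(0x6c,0x00) → 108
  i=9: add(0xf8,0xc5) → 189
  i=10: tail/keep → 57
  i=11: tail/keep → 112
  i=12: tail/keep → 119
  i=13: tail/keep → 196
  i=14: tail/keep → 222
  i=15: tail/keep → 6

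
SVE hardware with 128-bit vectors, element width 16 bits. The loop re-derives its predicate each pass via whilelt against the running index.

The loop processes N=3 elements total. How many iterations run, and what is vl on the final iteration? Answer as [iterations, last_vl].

[iterations, last_vl] = [1, 3]

register lanes = 128/16 = 8
3 elements at 8/iter → 1 passes, remainder 3 on the last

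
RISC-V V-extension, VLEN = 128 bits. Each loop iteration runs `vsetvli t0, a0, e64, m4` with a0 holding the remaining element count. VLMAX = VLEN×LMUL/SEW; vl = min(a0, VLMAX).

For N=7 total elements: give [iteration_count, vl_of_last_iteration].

[iterations, last_vl] = [1, 7]

VLMAX = (128 × 4) / 64 = 8 lanes
iterations = ceil(7/8) = 1; final-pass vl = 7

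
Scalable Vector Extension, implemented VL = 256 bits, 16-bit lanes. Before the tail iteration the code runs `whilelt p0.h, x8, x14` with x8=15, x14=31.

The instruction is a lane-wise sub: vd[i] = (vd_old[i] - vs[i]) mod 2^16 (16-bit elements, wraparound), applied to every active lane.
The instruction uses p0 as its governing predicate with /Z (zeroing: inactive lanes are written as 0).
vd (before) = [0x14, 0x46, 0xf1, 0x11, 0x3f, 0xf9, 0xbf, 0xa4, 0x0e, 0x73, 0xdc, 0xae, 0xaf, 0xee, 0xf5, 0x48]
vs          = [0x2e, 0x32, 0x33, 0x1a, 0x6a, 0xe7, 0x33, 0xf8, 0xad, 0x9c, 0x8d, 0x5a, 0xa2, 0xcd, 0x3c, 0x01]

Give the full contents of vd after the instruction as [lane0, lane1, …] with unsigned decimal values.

vd = [65510, 20, 190, 65527, 65493, 18, 140, 65452, 65377, 65495, 79, 84, 13, 33, 185, 71]

lane count: 256 div 16 = 16
p0[j] = (15+j < 31); true for j=0..15 → 16 lanes set
lane  0: sub(0x14,0x2e) ⇒ 0xffe6
lane  1: sub(0x46,0x32) ⇒ 0x14
lane  2: sub(0xf1,0x33) ⇒ 0xbe
lane  3: sub(0x11,0x1a) ⇒ 0xfff7
lane  4: sub(0x3f,0x6a) ⇒ 0xffd5
lane  5: sub(0xf9,0xe7) ⇒ 0x12
lane  6: sub(0xbf,0x33) ⇒ 0x8c
lane  7: sub(0xa4,0xf8) ⇒ 0xffac
lane  8: sub(0x0e,0xad) ⇒ 0xff61
lane  9: sub(0x73,0x9c) ⇒ 0xffd7
lane 10: sub(0xdc,0x8d) ⇒ 0x4f
lane 11: sub(0xae,0x5a) ⇒ 0x54
lane 12: sub(0xaf,0xa2) ⇒ 0x0d
lane 13: sub(0xee,0xcd) ⇒ 0x21
lane 14: sub(0xf5,0x3c) ⇒ 0xb9
lane 15: sub(0x48,0x01) ⇒ 0x47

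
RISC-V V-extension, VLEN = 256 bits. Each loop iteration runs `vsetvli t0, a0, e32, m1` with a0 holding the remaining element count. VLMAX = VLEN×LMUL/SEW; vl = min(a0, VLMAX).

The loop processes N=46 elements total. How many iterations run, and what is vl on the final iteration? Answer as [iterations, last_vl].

lanes per group: 256·1/32 = 8
N=46: ⌈46/8⌉ = 6 iters; last vl = 46 − 5×8 = 6

[iterations, last_vl] = [6, 6]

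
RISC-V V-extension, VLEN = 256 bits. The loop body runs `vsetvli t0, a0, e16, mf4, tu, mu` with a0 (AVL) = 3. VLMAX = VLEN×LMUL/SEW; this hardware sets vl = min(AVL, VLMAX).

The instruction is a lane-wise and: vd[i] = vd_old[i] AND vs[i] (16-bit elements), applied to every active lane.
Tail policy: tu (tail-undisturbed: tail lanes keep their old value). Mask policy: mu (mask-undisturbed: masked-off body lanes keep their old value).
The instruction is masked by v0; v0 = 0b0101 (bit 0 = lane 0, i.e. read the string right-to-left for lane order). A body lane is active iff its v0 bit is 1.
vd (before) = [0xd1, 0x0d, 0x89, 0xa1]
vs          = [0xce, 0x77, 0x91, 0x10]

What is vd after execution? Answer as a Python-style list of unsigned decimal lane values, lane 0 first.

VLMAX = VLEN×LMUL/SEW = 256×1/4/16 = 4
vl = min(AVL, VLMAX) = min(3, 4) = 3
  i=0: and(0xd1,0xce) → 192
  i=1: mask-off/keep → 13
  i=2: and(0x89,0x91) → 129
  i=3: tail/keep → 161

vd = [192, 13, 129, 161]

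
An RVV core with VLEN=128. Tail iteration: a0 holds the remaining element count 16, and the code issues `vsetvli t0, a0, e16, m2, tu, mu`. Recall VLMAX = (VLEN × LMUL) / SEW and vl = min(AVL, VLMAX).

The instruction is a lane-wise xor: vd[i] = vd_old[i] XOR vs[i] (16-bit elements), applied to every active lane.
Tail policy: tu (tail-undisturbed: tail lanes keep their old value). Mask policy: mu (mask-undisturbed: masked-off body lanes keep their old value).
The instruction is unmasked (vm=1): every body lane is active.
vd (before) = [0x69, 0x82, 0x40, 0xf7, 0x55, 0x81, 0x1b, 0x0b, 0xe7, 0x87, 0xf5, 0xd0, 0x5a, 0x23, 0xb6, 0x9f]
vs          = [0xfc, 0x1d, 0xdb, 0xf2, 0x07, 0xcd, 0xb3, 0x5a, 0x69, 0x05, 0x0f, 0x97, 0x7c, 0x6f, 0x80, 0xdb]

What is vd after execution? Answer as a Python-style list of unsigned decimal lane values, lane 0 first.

vd = [149, 159, 155, 5, 82, 76, 168, 81, 142, 130, 250, 71, 38, 76, 54, 68]

lanes per group: 128·2/16 = 16
vl = min(AVL, VLMAX) = min(16, 16) = 16
vd[0] xor(0x69,0xfc) -> 0x95
vd[1] xor(0x82,0x1d) -> 0x9f
vd[2] xor(0x40,0xdb) -> 0x9b
vd[3] xor(0xf7,0xf2) -> 0x05
vd[4] xor(0x55,0x07) -> 0x52
vd[5] xor(0x81,0xcd) -> 0x4c
vd[6] xor(0x1b,0xb3) -> 0xa8
vd[7] xor(0x0b,0x5a) -> 0x51
vd[8] xor(0xe7,0x69) -> 0x8e
vd[9] xor(0x87,0x05) -> 0x82
vd[10] xor(0xf5,0x0f) -> 0xfa
vd[11] xor(0xd0,0x97) -> 0x47
vd[12] xor(0x5a,0x7c) -> 0x26
vd[13] xor(0x23,0x6f) -> 0x4c
vd[14] xor(0xb6,0x80) -> 0x36
vd[15] xor(0x9f,0xdb) -> 0x44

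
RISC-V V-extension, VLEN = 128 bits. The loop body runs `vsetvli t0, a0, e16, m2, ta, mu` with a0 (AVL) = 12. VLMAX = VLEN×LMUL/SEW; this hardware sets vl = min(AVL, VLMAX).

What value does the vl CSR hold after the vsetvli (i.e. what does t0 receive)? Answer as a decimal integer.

VLMAX = (128 × 2) / 16 = 16 lanes
vl = min(AVL, VLMAX) = min(12, 16) = 12

vl = 12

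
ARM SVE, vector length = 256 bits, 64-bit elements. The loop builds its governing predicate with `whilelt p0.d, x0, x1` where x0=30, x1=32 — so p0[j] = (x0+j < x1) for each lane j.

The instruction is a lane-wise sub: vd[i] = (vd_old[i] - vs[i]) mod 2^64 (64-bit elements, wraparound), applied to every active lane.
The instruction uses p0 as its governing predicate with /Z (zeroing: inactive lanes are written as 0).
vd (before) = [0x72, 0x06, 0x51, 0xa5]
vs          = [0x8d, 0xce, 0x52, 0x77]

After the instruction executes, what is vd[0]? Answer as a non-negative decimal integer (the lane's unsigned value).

256-bit reg / 64-bit elem → 4 lanes
whilelt: lane j active iff 30+j < 32 → j < 2 → 2 active
[0] sub(0x72,0x8d) = 0xffffffffffffffe5
[1] sub(0x06,0xce) = 0xffffffffffffff38
[2] tail/zero = 0x00
[3] tail/zero = 0x00

vd[0] = 18446744073709551589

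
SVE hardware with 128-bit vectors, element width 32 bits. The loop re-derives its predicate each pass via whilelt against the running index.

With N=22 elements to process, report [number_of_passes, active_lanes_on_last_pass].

128-bit reg / 32-bit elem → 4 lanes
iterations = ceil(22/4) = 6; final-pass vl = 2

[iterations, last_vl] = [6, 2]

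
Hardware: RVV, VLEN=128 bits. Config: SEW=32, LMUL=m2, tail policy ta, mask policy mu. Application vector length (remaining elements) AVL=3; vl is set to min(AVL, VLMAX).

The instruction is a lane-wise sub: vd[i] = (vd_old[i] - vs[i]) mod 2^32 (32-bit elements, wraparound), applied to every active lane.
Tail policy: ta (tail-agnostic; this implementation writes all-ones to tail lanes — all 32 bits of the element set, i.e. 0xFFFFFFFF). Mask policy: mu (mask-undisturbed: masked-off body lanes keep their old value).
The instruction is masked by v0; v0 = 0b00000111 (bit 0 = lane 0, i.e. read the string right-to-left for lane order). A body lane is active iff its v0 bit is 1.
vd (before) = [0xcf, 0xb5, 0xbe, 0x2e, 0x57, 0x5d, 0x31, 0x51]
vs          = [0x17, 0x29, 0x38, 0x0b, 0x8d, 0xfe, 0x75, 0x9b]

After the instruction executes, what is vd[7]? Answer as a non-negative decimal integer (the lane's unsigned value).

VLMAX = (128 × 2) / 32 = 8 lanes
vl ← min(3, 8) = 3
lane  0: sub(0xcf,0x17) ⇒ 0xb8
lane  1: sub(0xb5,0x29) ⇒ 0x8c
lane  2: sub(0xbe,0x38) ⇒ 0x86
lane  3: tail/ones ⇒ 0xffffffff
lane  4: tail/ones ⇒ 0xffffffff
lane  5: tail/ones ⇒ 0xffffffff
lane  6: tail/ones ⇒ 0xffffffff
lane  7: tail/ones ⇒ 0xffffffff

vd[7] = 4294967295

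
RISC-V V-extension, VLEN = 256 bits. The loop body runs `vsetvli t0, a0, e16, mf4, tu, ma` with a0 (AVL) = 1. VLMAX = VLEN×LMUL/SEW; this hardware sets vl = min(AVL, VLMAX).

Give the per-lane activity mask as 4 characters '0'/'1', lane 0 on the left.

predicate = 1000

VLMAX = VLEN×LMUL/SEW = 256×1/4/16 = 4
vl ← min(1, 4) = 1
bits (lane 0 leftmost): 1000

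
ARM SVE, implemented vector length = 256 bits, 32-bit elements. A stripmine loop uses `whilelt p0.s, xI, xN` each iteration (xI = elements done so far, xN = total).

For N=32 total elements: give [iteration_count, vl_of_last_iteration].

[iterations, last_vl] = [4, 8]

register lanes = 256/32 = 8
iterations = ceil(32/8) = 4; final-pass vl = 8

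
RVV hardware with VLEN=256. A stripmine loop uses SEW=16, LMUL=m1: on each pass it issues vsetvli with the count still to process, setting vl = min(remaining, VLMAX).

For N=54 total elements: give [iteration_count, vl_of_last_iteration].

[iterations, last_vl] = [4, 6]

VLMAX = VLEN×LMUL/SEW = 256×1/16 = 16
N=54: ⌈54/16⌉ = 4 iters; last vl = 54 − 3×16 = 6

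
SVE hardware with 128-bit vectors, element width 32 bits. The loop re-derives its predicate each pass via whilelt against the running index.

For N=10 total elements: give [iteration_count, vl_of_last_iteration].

[iterations, last_vl] = [3, 2]

lane count: 128 div 32 = 4
10 elements at 4/iter → 3 passes, remainder 2 on the last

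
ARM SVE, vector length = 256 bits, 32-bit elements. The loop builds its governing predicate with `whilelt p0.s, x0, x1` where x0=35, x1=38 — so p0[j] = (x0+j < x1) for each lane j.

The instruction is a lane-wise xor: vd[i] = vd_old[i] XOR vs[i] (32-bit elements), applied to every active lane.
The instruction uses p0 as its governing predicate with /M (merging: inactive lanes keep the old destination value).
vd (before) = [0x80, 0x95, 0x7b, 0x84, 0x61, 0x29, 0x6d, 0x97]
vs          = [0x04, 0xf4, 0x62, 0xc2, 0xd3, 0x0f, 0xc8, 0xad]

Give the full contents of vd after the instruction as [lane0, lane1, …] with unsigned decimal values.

vd = [132, 97, 25, 132, 97, 41, 109, 151]

256-bit reg / 32-bit elem → 8 lanes
active while 35+j < 38, i.e. j ∈ [0,3) capped at 8 ⇒ 3
vd[0] xor(0x80,0x04) -> 0x84
vd[1] xor(0x95,0xf4) -> 0x61
vd[2] xor(0x7b,0x62) -> 0x19
vd[3] tail/keep -> 0x84
vd[4] tail/keep -> 0x61
vd[5] tail/keep -> 0x29
vd[6] tail/keep -> 0x6d
vd[7] tail/keep -> 0x97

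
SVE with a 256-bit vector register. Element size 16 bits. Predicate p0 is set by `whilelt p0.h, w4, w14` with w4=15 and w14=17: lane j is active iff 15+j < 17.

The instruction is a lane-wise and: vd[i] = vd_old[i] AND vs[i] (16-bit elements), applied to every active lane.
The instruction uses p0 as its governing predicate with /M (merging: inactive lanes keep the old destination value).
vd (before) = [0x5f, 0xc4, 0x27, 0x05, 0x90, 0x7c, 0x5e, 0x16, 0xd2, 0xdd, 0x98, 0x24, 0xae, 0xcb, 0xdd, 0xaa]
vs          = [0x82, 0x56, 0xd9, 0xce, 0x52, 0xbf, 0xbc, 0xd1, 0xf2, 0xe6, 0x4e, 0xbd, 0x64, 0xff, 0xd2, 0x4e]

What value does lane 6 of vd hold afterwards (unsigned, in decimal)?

lane count: 256 div 16 = 16
active while 15+j < 17, i.e. j ∈ [0,2) capped at 16 ⇒ 2
  i=0: and(0x5f,0x82) → 2
  i=1: and(0xc4,0x56) → 68
  i=2: tail/keep → 39
  i=3: tail/keep → 5
  i=4: tail/keep → 144
  i=5: tail/keep → 124
  i=6: tail/keep → 94
  i=7: tail/keep → 22
  i=8: tail/keep → 210
  i=9: tail/keep → 221
  i=10: tail/keep → 152
  i=11: tail/keep → 36
  i=12: tail/keep → 174
  i=13: tail/keep → 203
  i=14: tail/keep → 221
  i=15: tail/keep → 170

vd[6] = 94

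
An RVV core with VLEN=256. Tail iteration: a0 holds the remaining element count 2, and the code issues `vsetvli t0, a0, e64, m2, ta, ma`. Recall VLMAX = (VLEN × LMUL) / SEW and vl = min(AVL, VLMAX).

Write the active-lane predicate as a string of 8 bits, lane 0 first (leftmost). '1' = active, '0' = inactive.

VLMAX = (256 × 2) / 64 = 8 lanes
vl ← min(2, 8) = 2
bits (lane 0 leftmost): 11000000

predicate = 11000000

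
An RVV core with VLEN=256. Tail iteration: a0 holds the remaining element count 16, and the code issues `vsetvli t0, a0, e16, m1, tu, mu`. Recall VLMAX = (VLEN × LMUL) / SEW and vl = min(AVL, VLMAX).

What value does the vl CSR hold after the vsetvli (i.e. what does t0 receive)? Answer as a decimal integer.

vl = 16

VLMAX = (256 × 1) / 16 = 16 lanes
vl ← min(16, 16) = 16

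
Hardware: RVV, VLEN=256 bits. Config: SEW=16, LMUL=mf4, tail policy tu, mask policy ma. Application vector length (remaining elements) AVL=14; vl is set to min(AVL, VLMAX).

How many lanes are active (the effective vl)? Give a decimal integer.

VLMAX = (256 × 1/4) / 16 = 4 lanes
vl ← min(14, 4) = 4

vl = 4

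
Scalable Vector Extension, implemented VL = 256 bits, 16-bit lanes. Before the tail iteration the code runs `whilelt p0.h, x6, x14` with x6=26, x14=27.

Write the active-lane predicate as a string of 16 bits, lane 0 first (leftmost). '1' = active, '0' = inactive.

register lanes = 256/16 = 16
whilelt: lane j active iff 26+j < 27 → j < 1 → 1 active
bits (lane 0 leftmost): 1000000000000000

predicate = 1000000000000000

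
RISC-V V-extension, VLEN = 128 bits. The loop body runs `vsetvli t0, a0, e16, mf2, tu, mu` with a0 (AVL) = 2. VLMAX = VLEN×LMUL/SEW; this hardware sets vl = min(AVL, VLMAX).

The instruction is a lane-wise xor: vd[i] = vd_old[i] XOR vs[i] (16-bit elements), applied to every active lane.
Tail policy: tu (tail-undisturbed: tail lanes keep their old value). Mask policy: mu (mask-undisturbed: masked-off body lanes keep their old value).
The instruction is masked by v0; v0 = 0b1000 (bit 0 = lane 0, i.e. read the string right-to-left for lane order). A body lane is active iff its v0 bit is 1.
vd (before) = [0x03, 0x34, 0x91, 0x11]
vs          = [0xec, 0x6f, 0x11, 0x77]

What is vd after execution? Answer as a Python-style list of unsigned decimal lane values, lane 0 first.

vd = [3, 52, 145, 17]

lanes per group: 128·1/2/16 = 4
vl ← min(2, 4) = 2
[0] mask-off/keep = 0x03
[1] mask-off/keep = 0x34
[2] tail/keep = 0x91
[3] tail/keep = 0x11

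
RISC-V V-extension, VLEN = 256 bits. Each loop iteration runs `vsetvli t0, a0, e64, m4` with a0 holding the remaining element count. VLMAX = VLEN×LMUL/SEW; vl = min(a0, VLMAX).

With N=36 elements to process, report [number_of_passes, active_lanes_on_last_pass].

lanes per group: 256·4/64 = 16
36 elements at 16/iter → 3 passes, remainder 4 on the last

[iterations, last_vl] = [3, 4]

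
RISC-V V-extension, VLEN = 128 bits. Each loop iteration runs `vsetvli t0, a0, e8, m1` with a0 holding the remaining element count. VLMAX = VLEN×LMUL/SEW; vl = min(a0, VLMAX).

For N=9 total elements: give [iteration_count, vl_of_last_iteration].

VLMAX = (128 × 1) / 8 = 16 lanes
iterations = ceil(9/16) = 1; final-pass vl = 9

[iterations, last_vl] = [1, 9]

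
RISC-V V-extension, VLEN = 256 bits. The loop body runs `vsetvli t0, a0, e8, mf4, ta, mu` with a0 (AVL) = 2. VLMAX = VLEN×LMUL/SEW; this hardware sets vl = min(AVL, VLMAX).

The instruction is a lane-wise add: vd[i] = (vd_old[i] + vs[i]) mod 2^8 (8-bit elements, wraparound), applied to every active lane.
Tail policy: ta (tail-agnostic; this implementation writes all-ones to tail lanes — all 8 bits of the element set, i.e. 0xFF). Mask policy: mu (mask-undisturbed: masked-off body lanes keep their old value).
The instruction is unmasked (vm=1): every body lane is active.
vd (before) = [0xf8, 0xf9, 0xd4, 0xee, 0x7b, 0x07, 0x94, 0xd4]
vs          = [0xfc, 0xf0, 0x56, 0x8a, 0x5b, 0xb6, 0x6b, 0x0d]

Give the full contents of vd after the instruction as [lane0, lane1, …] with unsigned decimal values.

lanes per group: 256·1/4/8 = 8
vl ← min(2, 8) = 2
vd[0] add(0xf8,0xfc) -> 0xf4
vd[1] add(0xf9,0xf0) -> 0xe9
vd[2] tail/ones -> 0xff
vd[3] tail/ones -> 0xff
vd[4] tail/ones -> 0xff
vd[5] tail/ones -> 0xff
vd[6] tail/ones -> 0xff
vd[7] tail/ones -> 0xff

vd = [244, 233, 255, 255, 255, 255, 255, 255]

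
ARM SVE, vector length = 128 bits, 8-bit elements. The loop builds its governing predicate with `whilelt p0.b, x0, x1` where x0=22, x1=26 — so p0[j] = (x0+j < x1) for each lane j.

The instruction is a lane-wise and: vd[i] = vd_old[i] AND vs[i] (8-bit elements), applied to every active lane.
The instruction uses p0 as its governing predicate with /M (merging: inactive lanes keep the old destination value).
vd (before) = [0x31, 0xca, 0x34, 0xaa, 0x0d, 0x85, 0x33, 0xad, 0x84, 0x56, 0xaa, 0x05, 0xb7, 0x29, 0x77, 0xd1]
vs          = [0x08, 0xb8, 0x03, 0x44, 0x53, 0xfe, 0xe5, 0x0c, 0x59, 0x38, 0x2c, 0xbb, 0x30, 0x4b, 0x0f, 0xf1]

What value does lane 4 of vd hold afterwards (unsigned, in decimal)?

lane count: 128 div 8 = 16
active while 22+j < 26, i.e. j ∈ [0,4) capped at 16 ⇒ 4
  i=0: and(0x31,0x08) → 0
  i=1: and(0xca,0xb8) → 136
  i=2: and(0x34,0x03) → 0
  i=3: and(0xaa,0x44) → 0
  i=4: tail/keep → 13
  i=5: tail/keep → 133
  i=6: tail/keep → 51
  i=7: tail/keep → 173
  i=8: tail/keep → 132
  i=9: tail/keep → 86
  i=10: tail/keep → 170
  i=11: tail/keep → 5
  i=12: tail/keep → 183
  i=13: tail/keep → 41
  i=14: tail/keep → 119
  i=15: tail/keep → 209

vd[4] = 13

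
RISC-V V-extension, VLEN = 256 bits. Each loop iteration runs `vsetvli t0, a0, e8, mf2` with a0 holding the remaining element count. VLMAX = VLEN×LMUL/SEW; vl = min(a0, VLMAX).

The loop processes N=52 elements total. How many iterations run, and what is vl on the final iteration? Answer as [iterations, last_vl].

[iterations, last_vl] = [4, 4]

VLMAX = (256 × 1/2) / 8 = 16 lanes
N=52: ⌈52/16⌉ = 4 iters; last vl = 52 − 3×16 = 4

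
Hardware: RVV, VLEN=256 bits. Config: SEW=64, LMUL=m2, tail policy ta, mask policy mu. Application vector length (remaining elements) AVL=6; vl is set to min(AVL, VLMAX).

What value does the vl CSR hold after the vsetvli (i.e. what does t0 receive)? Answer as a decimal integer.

vl = 6

VLMAX = (256 × 2) / 64 = 8 lanes
vl = min(AVL, VLMAX) = min(6, 8) = 6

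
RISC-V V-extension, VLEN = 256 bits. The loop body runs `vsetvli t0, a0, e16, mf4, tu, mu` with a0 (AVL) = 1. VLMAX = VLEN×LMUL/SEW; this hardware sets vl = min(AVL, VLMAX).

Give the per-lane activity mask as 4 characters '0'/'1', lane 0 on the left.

VLMAX = (256 × 1/4) / 16 = 4 lanes
AVL=1 ≤ VLMAX=4, so vl = 1
bits (lane 0 leftmost): 1000

predicate = 1000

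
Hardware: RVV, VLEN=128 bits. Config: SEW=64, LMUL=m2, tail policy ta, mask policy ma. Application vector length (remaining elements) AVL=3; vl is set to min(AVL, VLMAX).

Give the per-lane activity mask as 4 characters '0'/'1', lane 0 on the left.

predicate = 1110

lanes per group: 128·2/64 = 4
vl ← min(3, 4) = 3
bits (lane 0 leftmost): 1110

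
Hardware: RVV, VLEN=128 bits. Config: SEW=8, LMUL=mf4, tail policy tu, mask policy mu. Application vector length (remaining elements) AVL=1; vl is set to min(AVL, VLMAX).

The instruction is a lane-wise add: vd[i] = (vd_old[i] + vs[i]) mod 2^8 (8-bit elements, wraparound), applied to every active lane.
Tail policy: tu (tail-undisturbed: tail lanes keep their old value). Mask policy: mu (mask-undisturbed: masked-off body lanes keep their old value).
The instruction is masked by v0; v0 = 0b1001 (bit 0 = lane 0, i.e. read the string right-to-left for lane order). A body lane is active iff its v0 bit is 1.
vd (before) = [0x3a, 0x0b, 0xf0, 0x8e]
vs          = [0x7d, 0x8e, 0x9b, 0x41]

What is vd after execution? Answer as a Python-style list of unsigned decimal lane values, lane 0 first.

lanes per group: 128·1/4/8 = 4
vl ← min(1, 4) = 1
lane  0: add(0x3a,0x7d) ⇒ 0xb7
lane  1: tail/keep ⇒ 0x0b
lane  2: tail/keep ⇒ 0xf0
lane  3: tail/keep ⇒ 0x8e

vd = [183, 11, 240, 142]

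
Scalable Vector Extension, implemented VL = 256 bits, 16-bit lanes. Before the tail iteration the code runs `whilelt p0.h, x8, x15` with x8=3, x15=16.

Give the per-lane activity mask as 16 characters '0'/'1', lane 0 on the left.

256-bit reg / 16-bit elem → 16 lanes
whilelt: lane j active iff 3+j < 16 → j < 13 → 13 active
bits (lane 0 leftmost): 1111111111111000

predicate = 1111111111111000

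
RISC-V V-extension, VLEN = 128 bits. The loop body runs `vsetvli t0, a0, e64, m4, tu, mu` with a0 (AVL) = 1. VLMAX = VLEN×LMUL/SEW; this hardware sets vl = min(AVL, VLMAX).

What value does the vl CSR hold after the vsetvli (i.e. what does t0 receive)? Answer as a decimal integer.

VLMAX = (128 × 4) / 64 = 8 lanes
vl = min(AVL, VLMAX) = min(1, 8) = 1

vl = 1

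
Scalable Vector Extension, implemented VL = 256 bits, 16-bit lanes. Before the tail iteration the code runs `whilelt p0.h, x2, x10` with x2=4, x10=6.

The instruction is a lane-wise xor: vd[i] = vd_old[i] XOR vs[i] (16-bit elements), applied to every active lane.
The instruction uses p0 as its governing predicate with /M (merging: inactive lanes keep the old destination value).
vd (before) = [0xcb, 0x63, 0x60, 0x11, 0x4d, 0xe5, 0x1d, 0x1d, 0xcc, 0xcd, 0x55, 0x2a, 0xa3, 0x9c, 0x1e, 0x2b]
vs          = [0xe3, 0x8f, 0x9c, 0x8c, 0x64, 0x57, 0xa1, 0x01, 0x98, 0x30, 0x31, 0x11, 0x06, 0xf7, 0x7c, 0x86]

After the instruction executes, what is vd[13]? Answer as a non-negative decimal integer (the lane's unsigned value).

vd[13] = 156

256-bit reg / 16-bit elem → 16 lanes
p0[j] = (4+j < 6); true for j=0..1 → 2 lanes set
[0] xor(0xcb,0xe3) = 0x28
[1] xor(0x63,0x8f) = 0xec
[2] tail/keep = 0x60
[3] tail/keep = 0x11
[4] tail/keep = 0x4d
[5] tail/keep = 0xe5
[6] tail/keep = 0x1d
[7] tail/keep = 0x1d
[8] tail/keep = 0xcc
[9] tail/keep = 0xcd
[10] tail/keep = 0x55
[11] tail/keep = 0x2a
[12] tail/keep = 0xa3
[13] tail/keep = 0x9c
[14] tail/keep = 0x1e
[15] tail/keep = 0x2b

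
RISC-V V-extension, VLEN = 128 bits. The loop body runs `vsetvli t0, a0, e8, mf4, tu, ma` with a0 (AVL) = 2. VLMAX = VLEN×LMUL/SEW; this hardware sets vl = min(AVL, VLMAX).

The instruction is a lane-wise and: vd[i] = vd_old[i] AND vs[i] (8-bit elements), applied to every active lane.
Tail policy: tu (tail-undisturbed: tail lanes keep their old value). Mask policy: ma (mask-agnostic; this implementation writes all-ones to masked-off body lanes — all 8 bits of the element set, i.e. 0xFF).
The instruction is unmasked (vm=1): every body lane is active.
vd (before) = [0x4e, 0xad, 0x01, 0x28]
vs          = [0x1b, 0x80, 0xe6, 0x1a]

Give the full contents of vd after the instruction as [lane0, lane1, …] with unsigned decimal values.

VLMAX = (128 × 1/4) / 8 = 4 lanes
AVL=2 ≤ VLMAX=4, so vl = 2
vd[0] and(0x4e,0x1b) -> 0x0a
vd[1] and(0xad,0x80) -> 0x80
vd[2] tail/keep -> 0x01
vd[3] tail/keep -> 0x28

vd = [10, 128, 1, 40]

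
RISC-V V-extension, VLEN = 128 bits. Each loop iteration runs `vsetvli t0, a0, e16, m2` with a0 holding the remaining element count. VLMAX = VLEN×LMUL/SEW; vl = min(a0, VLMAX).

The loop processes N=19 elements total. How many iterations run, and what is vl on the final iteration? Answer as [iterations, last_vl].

VLMAX = (128 × 2) / 16 = 16 lanes
N=19: ⌈19/16⌉ = 2 iters; last vl = 19 − 1×16 = 3

[iterations, last_vl] = [2, 3]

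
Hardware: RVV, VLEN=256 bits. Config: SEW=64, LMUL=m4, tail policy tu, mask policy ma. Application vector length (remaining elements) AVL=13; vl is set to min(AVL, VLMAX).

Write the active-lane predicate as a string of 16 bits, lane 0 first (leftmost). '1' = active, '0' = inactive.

predicate = 1111111111111000

lanes per group: 256·4/64 = 16
vl ← min(13, 16) = 13
bits (lane 0 leftmost): 1111111111111000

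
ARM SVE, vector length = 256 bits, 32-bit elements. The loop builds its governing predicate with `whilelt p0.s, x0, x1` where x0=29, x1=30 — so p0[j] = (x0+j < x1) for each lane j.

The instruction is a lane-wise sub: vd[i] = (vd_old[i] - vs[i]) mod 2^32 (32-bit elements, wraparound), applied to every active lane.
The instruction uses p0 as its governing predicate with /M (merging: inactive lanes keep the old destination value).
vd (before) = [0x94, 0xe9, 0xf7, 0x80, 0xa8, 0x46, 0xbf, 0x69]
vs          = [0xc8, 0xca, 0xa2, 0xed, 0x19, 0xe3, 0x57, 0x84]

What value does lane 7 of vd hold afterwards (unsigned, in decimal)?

256-bit reg / 32-bit elem → 8 lanes
whilelt: lane j active iff 29+j < 30 → j < 1 → 1 active
[0] sub(0x94,0xc8) = 0xffffffcc
[1] tail/keep = 0xe9
[2] tail/keep = 0xf7
[3] tail/keep = 0x80
[4] tail/keep = 0xa8
[5] tail/keep = 0x46
[6] tail/keep = 0xbf
[7] tail/keep = 0x69

vd[7] = 105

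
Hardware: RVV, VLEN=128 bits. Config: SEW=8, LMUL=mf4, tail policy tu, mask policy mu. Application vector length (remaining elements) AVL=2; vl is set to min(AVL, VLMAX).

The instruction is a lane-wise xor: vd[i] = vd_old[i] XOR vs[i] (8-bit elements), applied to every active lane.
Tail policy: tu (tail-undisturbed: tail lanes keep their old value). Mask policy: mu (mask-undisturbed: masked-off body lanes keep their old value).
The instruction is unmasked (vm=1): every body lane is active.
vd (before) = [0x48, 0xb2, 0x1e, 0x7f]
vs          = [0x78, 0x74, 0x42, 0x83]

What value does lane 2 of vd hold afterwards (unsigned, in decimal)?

vd[2] = 30

VLMAX = (128 × 1/4) / 8 = 4 lanes
vl ← min(2, 4) = 2
lane  0: xor(0x48,0x78) ⇒ 0x30
lane  1: xor(0xb2,0x74) ⇒ 0xc6
lane  2: tail/keep ⇒ 0x1e
lane  3: tail/keep ⇒ 0x7f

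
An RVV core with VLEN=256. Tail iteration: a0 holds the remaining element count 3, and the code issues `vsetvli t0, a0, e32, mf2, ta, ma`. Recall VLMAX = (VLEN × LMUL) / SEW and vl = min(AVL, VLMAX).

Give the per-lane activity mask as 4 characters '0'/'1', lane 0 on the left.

predicate = 1110

VLMAX = (256 × 1/2) / 32 = 4 lanes
vl ← min(3, 4) = 3
bits (lane 0 leftmost): 1110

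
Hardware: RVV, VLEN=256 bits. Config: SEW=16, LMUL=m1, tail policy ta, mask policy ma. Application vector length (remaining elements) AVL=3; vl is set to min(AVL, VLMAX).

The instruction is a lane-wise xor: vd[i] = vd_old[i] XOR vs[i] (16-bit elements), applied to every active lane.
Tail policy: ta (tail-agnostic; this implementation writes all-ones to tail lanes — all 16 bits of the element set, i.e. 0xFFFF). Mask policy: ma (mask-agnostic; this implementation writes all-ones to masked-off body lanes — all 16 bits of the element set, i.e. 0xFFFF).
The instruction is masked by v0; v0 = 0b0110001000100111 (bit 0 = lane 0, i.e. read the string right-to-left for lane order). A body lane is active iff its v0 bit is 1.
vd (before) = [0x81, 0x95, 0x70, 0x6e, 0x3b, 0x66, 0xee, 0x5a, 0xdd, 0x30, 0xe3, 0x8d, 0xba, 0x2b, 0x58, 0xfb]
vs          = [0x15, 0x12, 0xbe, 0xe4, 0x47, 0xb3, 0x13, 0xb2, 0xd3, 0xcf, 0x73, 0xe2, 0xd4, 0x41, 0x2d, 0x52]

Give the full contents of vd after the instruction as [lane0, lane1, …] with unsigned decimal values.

vd = [148, 135, 206, 65535, 65535, 65535, 65535, 65535, 65535, 65535, 65535, 65535, 65535, 65535, 65535, 65535]

VLMAX = (256 × 1) / 16 = 16 lanes
vl ← min(3, 16) = 3
  i=0: xor(0x81,0x15) → 148
  i=1: xor(0x95,0x12) → 135
  i=2: xor(0x70,0xbe) → 206
  i=3: tail/ones → 65535
  i=4: tail/ones → 65535
  i=5: tail/ones → 65535
  i=6: tail/ones → 65535
  i=7: tail/ones → 65535
  i=8: tail/ones → 65535
  i=9: tail/ones → 65535
  i=10: tail/ones → 65535
  i=11: tail/ones → 65535
  i=12: tail/ones → 65535
  i=13: tail/ones → 65535
  i=14: tail/ones → 65535
  i=15: tail/ones → 65535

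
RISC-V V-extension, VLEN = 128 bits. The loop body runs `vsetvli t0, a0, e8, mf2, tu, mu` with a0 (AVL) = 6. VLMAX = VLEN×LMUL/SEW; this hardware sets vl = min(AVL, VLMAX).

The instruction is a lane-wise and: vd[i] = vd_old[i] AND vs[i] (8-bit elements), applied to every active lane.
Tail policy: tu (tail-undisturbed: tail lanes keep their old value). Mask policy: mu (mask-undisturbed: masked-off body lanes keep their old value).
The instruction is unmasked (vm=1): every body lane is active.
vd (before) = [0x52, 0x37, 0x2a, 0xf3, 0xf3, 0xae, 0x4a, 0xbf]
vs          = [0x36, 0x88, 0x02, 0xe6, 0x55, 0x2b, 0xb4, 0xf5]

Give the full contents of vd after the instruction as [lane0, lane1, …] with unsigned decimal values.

VLMAX = VLEN×LMUL/SEW = 128×1/2/8 = 8
vl ← min(6, 8) = 6
lane  0: and(0x52,0x36) ⇒ 0x12
lane  1: and(0x37,0x88) ⇒ 0x00
lane  2: and(0x2a,0x02) ⇒ 0x02
lane  3: and(0xf3,0xe6) ⇒ 0xe2
lane  4: and(0xf3,0x55) ⇒ 0x51
lane  5: and(0xae,0x2b) ⇒ 0x2a
lane  6: tail/keep ⇒ 0x4a
lane  7: tail/keep ⇒ 0xbf

vd = [18, 0, 2, 226, 81, 42, 74, 191]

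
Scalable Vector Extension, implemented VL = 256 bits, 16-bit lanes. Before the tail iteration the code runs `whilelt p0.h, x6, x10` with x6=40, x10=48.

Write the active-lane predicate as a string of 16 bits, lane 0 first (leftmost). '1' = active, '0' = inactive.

256-bit reg / 16-bit elem → 16 lanes
p0[j] = (40+j < 48); true for j=0..7 → 8 lanes set
bits (lane 0 leftmost): 1111111100000000

predicate = 1111111100000000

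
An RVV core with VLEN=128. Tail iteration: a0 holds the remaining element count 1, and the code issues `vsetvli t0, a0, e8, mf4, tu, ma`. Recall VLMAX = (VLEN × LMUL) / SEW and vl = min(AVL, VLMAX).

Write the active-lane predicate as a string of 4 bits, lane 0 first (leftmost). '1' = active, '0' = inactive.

predicate = 1000

VLMAX = VLEN×LMUL/SEW = 128×1/4/8 = 4
vl ← min(1, 4) = 1
bits (lane 0 leftmost): 1000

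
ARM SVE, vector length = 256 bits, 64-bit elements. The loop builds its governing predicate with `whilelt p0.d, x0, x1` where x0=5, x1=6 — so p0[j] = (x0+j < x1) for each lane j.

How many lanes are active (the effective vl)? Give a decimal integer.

register lanes = 256/64 = 4
p0[j] = (5+j < 6); true for j=0..0 → 1 lanes set

vl = 1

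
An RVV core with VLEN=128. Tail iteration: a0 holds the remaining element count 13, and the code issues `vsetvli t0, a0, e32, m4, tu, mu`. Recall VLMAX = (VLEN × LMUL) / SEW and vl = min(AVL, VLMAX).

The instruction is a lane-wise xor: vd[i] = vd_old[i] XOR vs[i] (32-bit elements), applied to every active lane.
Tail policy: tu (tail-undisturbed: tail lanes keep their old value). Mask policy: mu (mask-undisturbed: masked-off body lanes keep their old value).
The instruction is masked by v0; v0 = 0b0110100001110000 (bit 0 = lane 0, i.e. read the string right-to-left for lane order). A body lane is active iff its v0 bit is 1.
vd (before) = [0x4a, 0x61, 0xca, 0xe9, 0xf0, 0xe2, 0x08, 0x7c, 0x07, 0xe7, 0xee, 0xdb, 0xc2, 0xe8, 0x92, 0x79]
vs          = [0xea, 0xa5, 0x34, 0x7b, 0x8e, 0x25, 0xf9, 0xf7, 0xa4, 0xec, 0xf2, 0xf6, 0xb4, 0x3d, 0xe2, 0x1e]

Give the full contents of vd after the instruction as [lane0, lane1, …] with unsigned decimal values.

VLMAX = VLEN×LMUL/SEW = 128×4/32 = 16
vl = min(AVL, VLMAX) = min(13, 16) = 13
[0] mask-off/keep = 0x4a
[1] mask-off/keep = 0x61
[2] mask-off/keep = 0xca
[3] mask-off/keep = 0xe9
[4] xor(0xf0,0x8e) = 0x7e
[5] xor(0xe2,0x25) = 0xc7
[6] xor(0x08,0xf9) = 0xf1
[7] mask-off/keep = 0x7c
[8] mask-off/keep = 0x07
[9] mask-off/keep = 0xe7
[10] mask-off/keep = 0xee
[11] xor(0xdb,0xf6) = 0x2d
[12] mask-off/keep = 0xc2
[13] tail/keep = 0xe8
[14] tail/keep = 0x92
[15] tail/keep = 0x79

vd = [74, 97, 202, 233, 126, 199, 241, 124, 7, 231, 238, 45, 194, 232, 146, 121]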